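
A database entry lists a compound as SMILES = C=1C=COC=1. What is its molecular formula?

Walk through each heavy atom and fill implicit hydrogens from standard valence (C 4, N 3, O 2, S 2, halogen 1):
  atom 1: C, bond orders sum to 3 (valence 4) → 1 H
  atom 2: C, bond orders sum to 3 (valence 4) → 1 H
  atom 3: C, bond orders sum to 3 (valence 4) → 1 H
  atom 4: O, bond orders sum to 2 (valence 2) → 0 H
  atom 5: C, bond orders sum to 3 (valence 4) → 1 H
Totals → C:4, H:4, O:1.
In Hill order: C4H4O.

C4H4O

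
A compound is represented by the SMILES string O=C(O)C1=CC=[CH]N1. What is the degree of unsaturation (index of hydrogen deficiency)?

Molecular formula: C5H5NO2.
DoU = (2C + 2 + N − H − X) / 2, where X is the halogen count and O/S are ignored.
    = (2·5 + 2 + 1 − 5 − 0) / 2 = 8 / 2 = 4.

4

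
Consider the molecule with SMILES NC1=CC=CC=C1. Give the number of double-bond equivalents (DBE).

4

Molecular formula: C6H7N.
DoU = (2C + 2 + N − H − X) / 2, where X is the halogen count and O/S are ignored.
    = (2·6 + 2 + 1 − 7 − 0) / 2 = 8 / 2 = 4.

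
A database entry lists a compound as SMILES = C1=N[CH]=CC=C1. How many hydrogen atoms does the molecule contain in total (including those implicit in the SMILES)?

5

Walk through each heavy atom and fill implicit hydrogens from standard valence (C 4, N 3, O 2, S 2, halogen 1):
  atom 1: C, bond orders sum to 3 (valence 4) → 1 H
  atom 2: N, bond orders sum to 3 (valence 3) → 0 H
  atom 3: C with explicit H count 1
  atom 4: C, bond orders sum to 3 (valence 4) → 1 H
  atom 5: C, bond orders sum to 3 (valence 4) → 1 H
  atom 6: C, bond orders sum to 3 (valence 4) → 1 H
Total hydrogens: 5.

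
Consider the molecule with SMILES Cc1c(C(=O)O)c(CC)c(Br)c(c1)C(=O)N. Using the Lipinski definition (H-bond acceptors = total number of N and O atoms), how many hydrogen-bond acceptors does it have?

N atoms: 1; O atoms: 3.
Lipinski HBA = 1 + 3 = 4.

4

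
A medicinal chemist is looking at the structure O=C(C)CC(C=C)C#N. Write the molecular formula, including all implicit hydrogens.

C7H9NO

Walk through each heavy atom and fill implicit hydrogens from standard valence (C 4, N 3, O 2, S 2, halogen 1):
  atom 1: O, bond orders sum to 2 (valence 2) → 0 H
  atom 2: C, bond orders sum to 4 (valence 4) → 0 H
  atom 3: C, bond orders sum to 1 (valence 4) → 3 H
  atom 4: C, bond orders sum to 2 (valence 4) → 2 H
  atom 5: C, bond orders sum to 3 (valence 4) → 1 H
  atom 6: C, bond orders sum to 3 (valence 4) → 1 H
  atom 7: C, bond orders sum to 2 (valence 4) → 2 H
  atom 8: C, bond orders sum to 4 (valence 4) → 0 H
  atom 9: N, bond orders sum to 3 (valence 3) → 0 H
Totals → C:7, H:9, N:1, O:1.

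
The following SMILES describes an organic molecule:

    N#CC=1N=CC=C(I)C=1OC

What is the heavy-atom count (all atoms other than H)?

Every atom symbol written in the SMILES (organic subset) is one heavy atom; implicit H are not written.
Heavy atoms by element → C:7, I:1, N:2, O:1.
Total: 11.

11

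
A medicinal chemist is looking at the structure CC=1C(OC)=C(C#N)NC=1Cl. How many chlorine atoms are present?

Scan the SMILES for Cl atoms (remember two-letter symbols like Cl and Br are single atoms).
Chlorine count: 1.

1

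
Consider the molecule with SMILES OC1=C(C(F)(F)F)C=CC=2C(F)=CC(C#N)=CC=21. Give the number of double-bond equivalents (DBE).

9

Degree of unsaturation = (number of rings) + (number of π bonds).
Ring closures in the SMILES: 2.
π bonds: 5 double bonds (each 1 DoU), 1 triple bond (each 2 DoU) → 7 DoU from unsaturation.
Total DoU = 2 + 7 = 9.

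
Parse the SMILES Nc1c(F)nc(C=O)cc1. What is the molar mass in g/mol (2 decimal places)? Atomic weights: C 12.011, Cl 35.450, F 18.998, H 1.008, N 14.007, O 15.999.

First, the molecular formula is C6H5FN2O (counting implicit H from valence).
  C: 6 × 12.011 = 72.066
  F: 1 × 18.998 = 18.998
  H: 5 × 1.008 = 5.040
  N: 2 × 14.007 = 28.014
  O: 1 × 15.999 = 15.999
Sum: 6×12.011 + 1×18.998 + 5×1.008 + 2×14.007 + 1×15.999 = 140.117 → 140.12 g/mol.

140.12 g/mol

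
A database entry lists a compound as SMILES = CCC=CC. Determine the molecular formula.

C5H10

Walk through each heavy atom and fill implicit hydrogens from standard valence (C 4, N 3, O 2, S 2, halogen 1):
  atom 1: C, bond orders sum to 1 (valence 4) → 3 H
  atom 2: C, bond orders sum to 2 (valence 4) → 2 H
  atom 3: C, bond orders sum to 3 (valence 4) → 1 H
  atom 4: C, bond orders sum to 3 (valence 4) → 1 H
  atom 5: C, bond orders sum to 1 (valence 4) → 3 H
Totals → C:5, H:10.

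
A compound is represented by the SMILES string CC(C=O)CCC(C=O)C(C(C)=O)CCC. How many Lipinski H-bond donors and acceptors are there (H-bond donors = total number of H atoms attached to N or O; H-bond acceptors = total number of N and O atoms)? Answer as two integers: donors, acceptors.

Donors: find every N or O and count the H atoms it carries.
  atom 4 (O): bond orders sum to 2 → 0 H
  atom 9 (O): bond orders sum to 2 → 0 H
  atom 13 (O): bond orders sum to 2 → 0 H
Lipinski HBD = 0.
Acceptors: N atoms = 0, O atoms = 3 → HBA = 3.

0, 3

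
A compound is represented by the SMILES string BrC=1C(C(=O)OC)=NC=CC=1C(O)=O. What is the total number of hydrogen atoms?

6

Walk through each heavy atom and fill implicit hydrogens from standard valence (C 4, N 3, O 2, S 2, halogen 1):
  atom 1: Br (halogen, monovalent) → 0 H
  atom 2: C, bond orders sum to 4 (valence 4) → 0 H
  atom 3: C, bond orders sum to 4 (valence 4) → 0 H
  atom 4: C, bond orders sum to 4 (valence 4) → 0 H
  atom 5: O, bond orders sum to 2 (valence 2) → 0 H
  atom 6: O, bond orders sum to 2 (valence 2) → 0 H
  atom 7: C, bond orders sum to 1 (valence 4) → 3 H
  atom 8: N, bond orders sum to 3 (valence 3) → 0 H
  atom 9: C, bond orders sum to 3 (valence 4) → 1 H
  atom 10: C, bond orders sum to 3 (valence 4) → 1 H
  atom 11: C, bond orders sum to 4 (valence 4) → 0 H
  atom 12: C, bond orders sum to 4 (valence 4) → 0 H
  atom 13: O, bond orders sum to 1 (valence 2) → 1 H
  atom 14: O, bond orders sum to 2 (valence 2) → 0 H
Total hydrogens: 6.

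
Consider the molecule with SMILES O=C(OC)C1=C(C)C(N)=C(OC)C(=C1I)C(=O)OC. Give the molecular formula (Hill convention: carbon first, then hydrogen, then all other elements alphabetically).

Walk through each heavy atom and fill implicit hydrogens from standard valence (C 4, N 3, O 2, S 2, halogen 1):
  atom 1: O, bond orders sum to 2 (valence 2) → 0 H
  atom 2: C, bond orders sum to 4 (valence 4) → 0 H
  atom 3: O, bond orders sum to 2 (valence 2) → 0 H
  atom 4: C, bond orders sum to 1 (valence 4) → 3 H
  atom 5: C, bond orders sum to 4 (valence 4) → 0 H
  atom 6: C, bond orders sum to 4 (valence 4) → 0 H
  atom 7: C, bond orders sum to 1 (valence 4) → 3 H
  atom 8: C, bond orders sum to 4 (valence 4) → 0 H
  atom 9: N, bond orders sum to 1 (valence 3) → 2 H
  atom 10: C, bond orders sum to 4 (valence 4) → 0 H
  atom 11: O, bond orders sum to 2 (valence 2) → 0 H
  atom 12: C, bond orders sum to 1 (valence 4) → 3 H
  atom 13: C, bond orders sum to 4 (valence 4) → 0 H
  atom 14: C, bond orders sum to 4 (valence 4) → 0 H
  atom 15: I (halogen, monovalent) → 0 H
  atom 16: C, bond orders sum to 4 (valence 4) → 0 H
  atom 17: O, bond orders sum to 2 (valence 2) → 0 H
  atom 18: O, bond orders sum to 2 (valence 2) → 0 H
  atom 19: C, bond orders sum to 1 (valence 4) → 3 H
Totals → C:12, H:14, I:1, N:1, O:5.
In Hill order: C12H14INO5.

C12H14INO5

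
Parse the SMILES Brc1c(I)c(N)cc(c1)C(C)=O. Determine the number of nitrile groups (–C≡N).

Scan the SMILES for the nitrile motif — none present.
Groups that are present: 1 ketone, 1 primary amine.

0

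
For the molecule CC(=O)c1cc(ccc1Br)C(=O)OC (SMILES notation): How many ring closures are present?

1

In SMILES, each pair of matching ring-closure digits denotes one ring-closing bond; the number of such bonds equals the number of independent rings.
Ring-closure bonds here: 1.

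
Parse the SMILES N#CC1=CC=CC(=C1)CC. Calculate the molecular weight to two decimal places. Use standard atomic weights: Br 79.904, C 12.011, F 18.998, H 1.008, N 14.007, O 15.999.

First, the molecular formula is C9H9N (counting implicit H from valence).
  C: 9 × 12.011 = 108.099
  H: 9 × 1.008 = 9.072
  N: 1 × 14.007 = 14.007
Sum: 9×12.011 + 9×1.008 + 1×14.007 = 131.178 → 131.18 g/mol.

131.18 g/mol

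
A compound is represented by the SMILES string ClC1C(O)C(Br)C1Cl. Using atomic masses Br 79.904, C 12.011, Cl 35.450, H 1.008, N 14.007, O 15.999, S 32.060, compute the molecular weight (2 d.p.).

First, the molecular formula is C4H5BrCl2O (counting implicit H from valence).
  Br: 1 × 79.904 = 79.904
  C: 4 × 12.011 = 48.044
  Cl: 2 × 35.450 = 70.900
  H: 5 × 1.008 = 5.040
  O: 1 × 15.999 = 15.999
Sum: 1×79.904 + 4×12.011 + 2×35.450 + 5×1.008 + 1×15.999 = 219.887 → 219.89 g/mol.

219.89 g/mol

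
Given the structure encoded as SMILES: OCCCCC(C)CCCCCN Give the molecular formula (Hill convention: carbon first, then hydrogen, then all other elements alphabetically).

C11H25NO

Walk through each heavy atom and fill implicit hydrogens from standard valence (C 4, N 3, O 2, S 2, halogen 1):
  atom 1: O, bond orders sum to 1 (valence 2) → 1 H
  atom 2: C, bond orders sum to 2 (valence 4) → 2 H
  atom 3: C, bond orders sum to 2 (valence 4) → 2 H
  atom 4: C, bond orders sum to 2 (valence 4) → 2 H
  atom 5: C, bond orders sum to 2 (valence 4) → 2 H
  atom 6: C, bond orders sum to 3 (valence 4) → 1 H
  atom 7: C, bond orders sum to 1 (valence 4) → 3 H
  atom 8: C, bond orders sum to 2 (valence 4) → 2 H
  atom 9: C, bond orders sum to 2 (valence 4) → 2 H
  atom 10: C, bond orders sum to 2 (valence 4) → 2 H
  atom 11: C, bond orders sum to 2 (valence 4) → 2 H
  atom 12: C, bond orders sum to 2 (valence 4) → 2 H
  atom 13: N, bond orders sum to 1 (valence 3) → 2 H
Totals → C:11, H:25, N:1, O:1.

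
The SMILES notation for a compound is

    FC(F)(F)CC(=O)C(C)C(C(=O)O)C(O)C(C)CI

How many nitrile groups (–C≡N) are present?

Scan the SMILES for the nitrile motif — none present.
Groups that are present: 1 carboxylic acid, 1 hydroxyl, 1 ketone.

0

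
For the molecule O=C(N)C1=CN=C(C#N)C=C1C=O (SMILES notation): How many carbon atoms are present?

8

Count every carbon token in the SMILES (each C, including those in ring-closure positions and inside branches).
Carbon count: 8.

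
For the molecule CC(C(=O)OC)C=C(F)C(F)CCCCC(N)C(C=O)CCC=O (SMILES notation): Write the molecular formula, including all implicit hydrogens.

C17H27F2NO4

Walk through each heavy atom and fill implicit hydrogens from standard valence (C 4, N 3, O 2, S 2, halogen 1):
  atom 1: C, bond orders sum to 1 (valence 4) → 3 H
  atom 2: C, bond orders sum to 3 (valence 4) → 1 H
  atom 3: C, bond orders sum to 4 (valence 4) → 0 H
  atom 4: O, bond orders sum to 2 (valence 2) → 0 H
  atom 5: O, bond orders sum to 2 (valence 2) → 0 H
  atom 6: C, bond orders sum to 1 (valence 4) → 3 H
  atom 7: C, bond orders sum to 3 (valence 4) → 1 H
  atom 8: C, bond orders sum to 4 (valence 4) → 0 H
  atom 9: F (halogen, monovalent) → 0 H
  atom 10: C, bond orders sum to 3 (valence 4) → 1 H
  atom 11: F (halogen, monovalent) → 0 H
  atom 12: C, bond orders sum to 2 (valence 4) → 2 H
  atom 13: C, bond orders sum to 2 (valence 4) → 2 H
  atom 14: C, bond orders sum to 2 (valence 4) → 2 H
  atom 15: C, bond orders sum to 2 (valence 4) → 2 H
  atom 16: C, bond orders sum to 3 (valence 4) → 1 H
  atom 17: N, bond orders sum to 1 (valence 3) → 2 H
  atom 18: C, bond orders sum to 3 (valence 4) → 1 H
  atom 19: C, bond orders sum to 3 (valence 4) → 1 H
  atom 20: O, bond orders sum to 2 (valence 2) → 0 H
  atom 21: C, bond orders sum to 2 (valence 4) → 2 H
  atom 22: C, bond orders sum to 2 (valence 4) → 2 H
  atom 23: C, bond orders sum to 3 (valence 4) → 1 H
  atom 24: O, bond orders sum to 2 (valence 2) → 0 H
Totals → C:17, H:27, F:2, N:1, O:4.
In Hill order: C17H27F2NO4.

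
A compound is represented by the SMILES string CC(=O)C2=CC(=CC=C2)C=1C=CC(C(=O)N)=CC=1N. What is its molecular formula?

Walk through each heavy atom and fill implicit hydrogens from standard valence (C 4, N 3, O 2, S 2, halogen 1):
  atom 1: C, bond orders sum to 1 (valence 4) → 3 H
  atom 2: C, bond orders sum to 4 (valence 4) → 0 H
  atom 3: O, bond orders sum to 2 (valence 2) → 0 H
  atom 4: C, bond orders sum to 4 (valence 4) → 0 H
  atom 5: C, bond orders sum to 3 (valence 4) → 1 H
  atom 6: C, bond orders sum to 4 (valence 4) → 0 H
  atom 7: C, bond orders sum to 3 (valence 4) → 1 H
  atom 8: C, bond orders sum to 3 (valence 4) → 1 H
  atom 9: C, bond orders sum to 3 (valence 4) → 1 H
  atom 10: C, bond orders sum to 4 (valence 4) → 0 H
  atom 11: C, bond orders sum to 3 (valence 4) → 1 H
  atom 12: C, bond orders sum to 3 (valence 4) → 1 H
  atom 13: C, bond orders sum to 4 (valence 4) → 0 H
  atom 14: C, bond orders sum to 4 (valence 4) → 0 H
  atom 15: O, bond orders sum to 2 (valence 2) → 0 H
  atom 16: N, bond orders sum to 1 (valence 3) → 2 H
  atom 17: C, bond orders sum to 3 (valence 4) → 1 H
  atom 18: C, bond orders sum to 4 (valence 4) → 0 H
  atom 19: N, bond orders sum to 1 (valence 3) → 2 H
Totals → C:15, H:14, N:2, O:2.
In Hill order: C15H14N2O2.

C15H14N2O2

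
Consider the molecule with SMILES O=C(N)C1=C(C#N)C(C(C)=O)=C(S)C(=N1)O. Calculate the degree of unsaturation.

8

Degree of unsaturation = (number of rings) + (number of π bonds).
Ring closures in the SMILES: 1.
π bonds: 5 double bonds (each 1 DoU), 1 triple bond (each 2 DoU) → 7 DoU from unsaturation.
Total DoU = 1 + 7 = 8.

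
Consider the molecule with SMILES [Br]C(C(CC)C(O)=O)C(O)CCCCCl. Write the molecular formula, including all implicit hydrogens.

Walk through each heavy atom and fill implicit hydrogens from standard valence (C 4, N 3, O 2, S 2, halogen 1):
  atom 1: Br with explicit H count 0
  atom 2: C, bond orders sum to 3 (valence 4) → 1 H
  atom 3: C, bond orders sum to 3 (valence 4) → 1 H
  atom 4: C, bond orders sum to 2 (valence 4) → 2 H
  atom 5: C, bond orders sum to 1 (valence 4) → 3 H
  atom 6: C, bond orders sum to 4 (valence 4) → 0 H
  atom 7: O, bond orders sum to 1 (valence 2) → 1 H
  atom 8: O, bond orders sum to 2 (valence 2) → 0 H
  atom 9: C, bond orders sum to 3 (valence 4) → 1 H
  atom 10: O, bond orders sum to 1 (valence 2) → 1 H
  atom 11: C, bond orders sum to 2 (valence 4) → 2 H
  atom 12: C, bond orders sum to 2 (valence 4) → 2 H
  atom 13: C, bond orders sum to 2 (valence 4) → 2 H
  atom 14: C, bond orders sum to 2 (valence 4) → 2 H
  atom 15: Cl (halogen, monovalent) → 0 H
Totals → C:10, H:18, Br:1, Cl:1, O:3.

C10H18BrClO3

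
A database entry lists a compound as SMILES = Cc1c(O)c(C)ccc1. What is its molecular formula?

C8H10O

Walk through each heavy atom and fill implicit hydrogens from standard valence (C 4, N 3, O 2, S 2, halogen 1); for lowercase aromatic atoms, an aromatic c carries 1 H when it has two neighbours and 0 H with three, and aromatic n carries 0 H:
  atom 1: C, bond orders sum to 1 (valence 4) → 3 H
  atom 2: aromatic c, 3 neighbours → 0 H
  atom 3: aromatic c, 3 neighbours → 0 H
  atom 4: O, bond orders sum to 1 (valence 2) → 1 H
  atom 5: aromatic c, 3 neighbours → 0 H
  atom 6: C, bond orders sum to 1 (valence 4) → 3 H
  atom 7: aromatic c, 2 neighbours → 1 H
  atom 8: aromatic c, 2 neighbours → 1 H
  atom 9: aromatic c, 2 neighbours → 1 H
Totals → C:8, H:10, O:1.
In Hill order: C8H10O.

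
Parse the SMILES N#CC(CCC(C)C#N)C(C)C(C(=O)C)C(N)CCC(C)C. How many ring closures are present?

In SMILES, each pair of matching ring-closure digits denotes one ring-closing bond; the number of such bonds equals the number of independent rings.
Ring-closure bonds here: 0.

0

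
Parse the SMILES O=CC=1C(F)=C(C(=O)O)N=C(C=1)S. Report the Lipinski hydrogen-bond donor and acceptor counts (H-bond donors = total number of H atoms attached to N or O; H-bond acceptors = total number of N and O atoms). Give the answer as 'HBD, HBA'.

1, 4

Donors: find every N or O and count the H atoms it carries.
  atom 1 (O): bond orders sum to 2 → 0 H
  atom 8 (O): bond orders sum to 2 → 0 H
  atom 9 (O): bond orders sum to 1 → 1 H
  atom 10 (N): bond orders sum to 3 → 0 H
Lipinski HBD = 1.
Acceptors: N atoms = 1, O atoms = 3 → HBA = 4.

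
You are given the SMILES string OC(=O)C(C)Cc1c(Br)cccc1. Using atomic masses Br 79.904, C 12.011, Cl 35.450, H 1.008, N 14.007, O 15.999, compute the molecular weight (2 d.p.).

243.10 g/mol

First, the molecular formula is C10H11BrO2 (counting implicit H from valence).
  Br: 1 × 79.904 = 79.904
  C: 10 × 12.011 = 120.110
  H: 11 × 1.008 = 11.088
  O: 2 × 15.999 = 31.998
Sum: 1×79.904 + 10×12.011 + 11×1.008 + 2×15.999 = 243.100 → 243.10 g/mol.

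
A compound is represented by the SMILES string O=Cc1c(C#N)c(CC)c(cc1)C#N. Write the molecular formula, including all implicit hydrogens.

Walk through each heavy atom and fill implicit hydrogens from standard valence (C 4, N 3, O 2, S 2, halogen 1); for lowercase aromatic atoms, an aromatic c carries 1 H when it has two neighbours and 0 H with three, and aromatic n carries 0 H:
  atom 1: O, bond orders sum to 2 (valence 2) → 0 H
  atom 2: C, bond orders sum to 3 (valence 4) → 1 H
  atom 3: aromatic c, 3 neighbours → 0 H
  atom 4: aromatic c, 3 neighbours → 0 H
  atom 5: C, bond orders sum to 4 (valence 4) → 0 H
  atom 6: N, bond orders sum to 3 (valence 3) → 0 H
  atom 7: aromatic c, 3 neighbours → 0 H
  atom 8: C, bond orders sum to 2 (valence 4) → 2 H
  atom 9: C, bond orders sum to 1 (valence 4) → 3 H
  atom 10: aromatic c, 3 neighbours → 0 H
  atom 11: aromatic c, 2 neighbours → 1 H
  atom 12: aromatic c, 2 neighbours → 1 H
  atom 13: C, bond orders sum to 4 (valence 4) → 0 H
  atom 14: N, bond orders sum to 3 (valence 3) → 0 H
Totals → C:11, H:8, N:2, O:1.
In Hill order: C11H8N2O.

C11H8N2O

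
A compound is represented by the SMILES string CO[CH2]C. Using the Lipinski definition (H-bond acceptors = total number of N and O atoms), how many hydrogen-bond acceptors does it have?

1

N atoms: 0; O atoms: 1.
Lipinski HBA = 0 + 1 = 1.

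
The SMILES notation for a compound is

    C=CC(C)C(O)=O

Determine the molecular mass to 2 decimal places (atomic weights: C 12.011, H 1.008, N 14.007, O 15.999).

First, the molecular formula is C5H8O2 (counting implicit H from valence).
  C: 5 × 12.011 = 60.055
  H: 8 × 1.008 = 8.064
  O: 2 × 15.999 = 31.998
Sum: 5×12.011 + 8×1.008 + 2×15.999 = 100.117 → 100.12 g/mol.

100.12 g/mol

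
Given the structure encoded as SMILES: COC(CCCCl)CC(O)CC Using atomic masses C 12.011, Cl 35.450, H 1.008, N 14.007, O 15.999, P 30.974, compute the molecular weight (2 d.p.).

194.70 g/mol

First, the molecular formula is C9H19ClO2 (counting implicit H from valence).
  C: 9 × 12.011 = 108.099
  Cl: 1 × 35.450 = 35.450
  H: 19 × 1.008 = 19.152
  O: 2 × 15.999 = 31.998
Sum: 9×12.011 + 1×35.450 + 19×1.008 + 2×15.999 = 194.699 → 194.70 g/mol.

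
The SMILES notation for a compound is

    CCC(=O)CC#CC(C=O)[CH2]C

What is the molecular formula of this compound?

C10H14O2

Walk through each heavy atom and fill implicit hydrogens from standard valence (C 4, N 3, O 2, S 2, halogen 1):
  atom 1: C, bond orders sum to 1 (valence 4) → 3 H
  atom 2: C, bond orders sum to 2 (valence 4) → 2 H
  atom 3: C, bond orders sum to 4 (valence 4) → 0 H
  atom 4: O, bond orders sum to 2 (valence 2) → 0 H
  atom 5: C, bond orders sum to 2 (valence 4) → 2 H
  atom 6: C, bond orders sum to 4 (valence 4) → 0 H
  atom 7: C, bond orders sum to 4 (valence 4) → 0 H
  atom 8: C, bond orders sum to 3 (valence 4) → 1 H
  atom 9: C, bond orders sum to 3 (valence 4) → 1 H
  atom 10: O, bond orders sum to 2 (valence 2) → 0 H
  atom 11: C with explicit H count 2
  atom 12: C, bond orders sum to 1 (valence 4) → 3 H
Totals → C:10, H:14, O:2.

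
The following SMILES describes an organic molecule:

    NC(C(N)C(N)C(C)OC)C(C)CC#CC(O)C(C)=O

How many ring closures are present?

0

In SMILES, each pair of matching ring-closure digits denotes one ring-closing bond; the number of such bonds equals the number of independent rings.
Ring-closure bonds here: 0.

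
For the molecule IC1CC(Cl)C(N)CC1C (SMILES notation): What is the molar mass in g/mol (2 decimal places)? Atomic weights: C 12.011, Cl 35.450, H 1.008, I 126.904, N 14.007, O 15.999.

First, the molecular formula is C7H13ClIN (counting implicit H from valence).
  C: 7 × 12.011 = 84.077
  Cl: 1 × 35.450 = 35.450
  H: 13 × 1.008 = 13.104
  I: 1 × 126.904 = 126.904
  N: 1 × 14.007 = 14.007
Sum: 7×12.011 + 1×35.450 + 13×1.008 + 1×126.904 + 1×14.007 = 273.542 → 273.54 g/mol.

273.54 g/mol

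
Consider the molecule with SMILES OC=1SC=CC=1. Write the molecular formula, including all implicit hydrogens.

C4H4OS

Walk through each heavy atom and fill implicit hydrogens from standard valence (C 4, N 3, O 2, S 2, halogen 1):
  atom 1: O, bond orders sum to 1 (valence 2) → 1 H
  atom 2: C, bond orders sum to 4 (valence 4) → 0 H
  atom 3: S, bond orders sum to 2 (valence 2) → 0 H
  atom 4: C, bond orders sum to 3 (valence 4) → 1 H
  atom 5: C, bond orders sum to 3 (valence 4) → 1 H
  atom 6: C, bond orders sum to 3 (valence 4) → 1 H
Totals → C:4, H:4, O:1, S:1.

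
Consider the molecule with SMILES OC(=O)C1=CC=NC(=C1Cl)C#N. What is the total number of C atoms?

7

Count every carbon token in the SMILES (each C, including those in ring-closure positions and inside branches).
Carbon count: 7.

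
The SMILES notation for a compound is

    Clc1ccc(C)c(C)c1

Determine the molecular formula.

Walk through each heavy atom and fill implicit hydrogens from standard valence (C 4, N 3, O 2, S 2, halogen 1); for lowercase aromatic atoms, an aromatic c carries 1 H when it has two neighbours and 0 H with three, and aromatic n carries 0 H:
  atom 1: Cl (halogen, monovalent) → 0 H
  atom 2: aromatic c, 3 neighbours → 0 H
  atom 3: aromatic c, 2 neighbours → 1 H
  atom 4: aromatic c, 2 neighbours → 1 H
  atom 5: aromatic c, 3 neighbours → 0 H
  atom 6: C, bond orders sum to 1 (valence 4) → 3 H
  atom 7: aromatic c, 3 neighbours → 0 H
  atom 8: C, bond orders sum to 1 (valence 4) → 3 H
  atom 9: aromatic c, 2 neighbours → 1 H
Totals → C:8, H:9, Cl:1.
In Hill order: C8H9Cl.

C8H9Cl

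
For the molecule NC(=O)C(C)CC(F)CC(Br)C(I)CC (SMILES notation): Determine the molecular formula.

Walk through each heavy atom and fill implicit hydrogens from standard valence (C 4, N 3, O 2, S 2, halogen 1):
  atom 1: N, bond orders sum to 1 (valence 3) → 2 H
  atom 2: C, bond orders sum to 4 (valence 4) → 0 H
  atom 3: O, bond orders sum to 2 (valence 2) → 0 H
  atom 4: C, bond orders sum to 3 (valence 4) → 1 H
  atom 5: C, bond orders sum to 1 (valence 4) → 3 H
  atom 6: C, bond orders sum to 2 (valence 4) → 2 H
  atom 7: C, bond orders sum to 3 (valence 4) → 1 H
  atom 8: F (halogen, monovalent) → 0 H
  atom 9: C, bond orders sum to 2 (valence 4) → 2 H
  atom 10: C, bond orders sum to 3 (valence 4) → 1 H
  atom 11: Br (halogen, monovalent) → 0 H
  atom 12: C, bond orders sum to 3 (valence 4) → 1 H
  atom 13: I (halogen, monovalent) → 0 H
  atom 14: C, bond orders sum to 2 (valence 4) → 2 H
  atom 15: C, bond orders sum to 1 (valence 4) → 3 H
Totals → C:10, H:18, Br:1, F:1, I:1, N:1, O:1.

C10H18BrFINO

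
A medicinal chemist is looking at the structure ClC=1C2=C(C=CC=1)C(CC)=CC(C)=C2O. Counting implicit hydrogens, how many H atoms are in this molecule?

Walk through each heavy atom and fill implicit hydrogens from standard valence (C 4, N 3, O 2, S 2, halogen 1):
  atom 1: Cl (halogen, monovalent) → 0 H
  atom 2: C, bond orders sum to 4 (valence 4) → 0 H
  atom 3: C, bond orders sum to 4 (valence 4) → 0 H
  atom 4: C, bond orders sum to 4 (valence 4) → 0 H
  atom 5: C, bond orders sum to 3 (valence 4) → 1 H
  atom 6: C, bond orders sum to 3 (valence 4) → 1 H
  atom 7: C, bond orders sum to 3 (valence 4) → 1 H
  atom 8: C, bond orders sum to 4 (valence 4) → 0 H
  atom 9: C, bond orders sum to 2 (valence 4) → 2 H
  atom 10: C, bond orders sum to 1 (valence 4) → 3 H
  atom 11: C, bond orders sum to 3 (valence 4) → 1 H
  atom 12: C, bond orders sum to 4 (valence 4) → 0 H
  atom 13: C, bond orders sum to 1 (valence 4) → 3 H
  atom 14: C, bond orders sum to 4 (valence 4) → 0 H
  atom 15: O, bond orders sum to 1 (valence 2) → 1 H
Total hydrogens: 13.

13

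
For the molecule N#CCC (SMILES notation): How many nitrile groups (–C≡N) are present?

The nitrile motif appears at heavy-atom position 2 in the SMILES.
Nitrile count: 1.

1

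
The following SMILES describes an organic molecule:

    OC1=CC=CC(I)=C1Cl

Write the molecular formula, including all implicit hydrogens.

Walk through each heavy atom and fill implicit hydrogens from standard valence (C 4, N 3, O 2, S 2, halogen 1):
  atom 1: O, bond orders sum to 1 (valence 2) → 1 H
  atom 2: C, bond orders sum to 4 (valence 4) → 0 H
  atom 3: C, bond orders sum to 3 (valence 4) → 1 H
  atom 4: C, bond orders sum to 3 (valence 4) → 1 H
  atom 5: C, bond orders sum to 3 (valence 4) → 1 H
  atom 6: C, bond orders sum to 4 (valence 4) → 0 H
  atom 7: I (halogen, monovalent) → 0 H
  atom 8: C, bond orders sum to 4 (valence 4) → 0 H
  atom 9: Cl (halogen, monovalent) → 0 H
Totals → C:6, H:4, Cl:1, I:1, O:1.

C6H4ClIO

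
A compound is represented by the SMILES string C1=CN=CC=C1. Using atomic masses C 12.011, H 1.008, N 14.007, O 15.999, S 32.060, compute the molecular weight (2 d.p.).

79.10 g/mol

First, the molecular formula is C5H5N (counting implicit H from valence).
  C: 5 × 12.011 = 60.055
  H: 5 × 1.008 = 5.040
  N: 1 × 14.007 = 14.007
Sum: 5×12.011 + 5×1.008 + 1×14.007 = 79.102 → 79.10 g/mol.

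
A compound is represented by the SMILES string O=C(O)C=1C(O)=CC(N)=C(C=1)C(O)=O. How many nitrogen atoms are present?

1

Scan the SMILES for N atoms (remember two-letter symbols like Cl and Br are single atoms).
Nitrogen count: 1.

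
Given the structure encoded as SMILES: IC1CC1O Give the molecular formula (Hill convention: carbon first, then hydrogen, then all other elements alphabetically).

Walk through each heavy atom and fill implicit hydrogens from standard valence (C 4, N 3, O 2, S 2, halogen 1):
  atom 1: I (halogen, monovalent) → 0 H
  atom 2: C, bond orders sum to 3 (valence 4) → 1 H
  atom 3: C, bond orders sum to 2 (valence 4) → 2 H
  atom 4: C, bond orders sum to 3 (valence 4) → 1 H
  atom 5: O, bond orders sum to 1 (valence 2) → 1 H
Totals → C:3, H:5, I:1, O:1.

C3H5IO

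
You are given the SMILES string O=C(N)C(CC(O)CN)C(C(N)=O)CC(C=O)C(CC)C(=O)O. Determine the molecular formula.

Walk through each heavy atom and fill implicit hydrogens from standard valence (C 4, N 3, O 2, S 2, halogen 1):
  atom 1: O, bond orders sum to 2 (valence 2) → 0 H
  atom 2: C, bond orders sum to 4 (valence 4) → 0 H
  atom 3: N, bond orders sum to 1 (valence 3) → 2 H
  atom 4: C, bond orders sum to 3 (valence 4) → 1 H
  atom 5: C, bond orders sum to 2 (valence 4) → 2 H
  atom 6: C, bond orders sum to 3 (valence 4) → 1 H
  atom 7: O, bond orders sum to 1 (valence 2) → 1 H
  atom 8: C, bond orders sum to 2 (valence 4) → 2 H
  atom 9: N, bond orders sum to 1 (valence 3) → 2 H
  atom 10: C, bond orders sum to 3 (valence 4) → 1 H
  atom 11: C, bond orders sum to 4 (valence 4) → 0 H
  atom 12: N, bond orders sum to 1 (valence 3) → 2 H
  atom 13: O, bond orders sum to 2 (valence 2) → 0 H
  atom 14: C, bond orders sum to 2 (valence 4) → 2 H
  atom 15: C, bond orders sum to 3 (valence 4) → 1 H
  atom 16: C, bond orders sum to 3 (valence 4) → 1 H
  atom 17: O, bond orders sum to 2 (valence 2) → 0 H
  atom 18: C, bond orders sum to 3 (valence 4) → 1 H
  atom 19: C, bond orders sum to 2 (valence 4) → 2 H
  atom 20: C, bond orders sum to 1 (valence 4) → 3 H
  atom 21: C, bond orders sum to 4 (valence 4) → 0 H
  atom 22: O, bond orders sum to 2 (valence 2) → 0 H
  atom 23: O, bond orders sum to 1 (valence 2) → 1 H
Totals → C:14, H:25, N:3, O:6.

C14H25N3O6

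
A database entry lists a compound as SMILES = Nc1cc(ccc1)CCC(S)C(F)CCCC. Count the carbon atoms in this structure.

Count every carbon token in the SMILES (each C, including those in ring-closure positions and inside branches).
Carbon count: 14.

14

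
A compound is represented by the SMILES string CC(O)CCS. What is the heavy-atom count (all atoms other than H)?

6

Every atom symbol written in the SMILES (organic subset) is one heavy atom; implicit H are not written.
Heavy atoms by element → C:4, O:1, S:1.
Total: 6.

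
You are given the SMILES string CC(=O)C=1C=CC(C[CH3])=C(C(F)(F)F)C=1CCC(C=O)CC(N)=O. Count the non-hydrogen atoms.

24

Every atom symbol written in the SMILES (organic subset) is one heavy atom; implicit H are not written.
Heavy atoms by element → C:17, F:3, N:1, O:3.
Total: 24.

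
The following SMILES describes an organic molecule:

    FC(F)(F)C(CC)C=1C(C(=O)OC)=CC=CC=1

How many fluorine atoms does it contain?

3

Scan the SMILES for F atoms (remember two-letter symbols like Cl and Br are single atoms).
Fluorine count: 3.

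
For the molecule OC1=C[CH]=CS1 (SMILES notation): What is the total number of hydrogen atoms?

4

Walk through each heavy atom and fill implicit hydrogens from standard valence (C 4, N 3, O 2, S 2, halogen 1):
  atom 1: O, bond orders sum to 1 (valence 2) → 1 H
  atom 2: C, bond orders sum to 4 (valence 4) → 0 H
  atom 3: C, bond orders sum to 3 (valence 4) → 1 H
  atom 4: C with explicit H count 1
  atom 5: C, bond orders sum to 3 (valence 4) → 1 H
  atom 6: S, bond orders sum to 2 (valence 2) → 0 H
Total hydrogens: 4.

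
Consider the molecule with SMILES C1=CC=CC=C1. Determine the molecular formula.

C6H6

Walk through each heavy atom and fill implicit hydrogens from standard valence (C 4, N 3, O 2, S 2, halogen 1):
  atom 1: C, bond orders sum to 3 (valence 4) → 1 H
  atom 2: C, bond orders sum to 3 (valence 4) → 1 H
  atom 3: C, bond orders sum to 3 (valence 4) → 1 H
  atom 4: C, bond orders sum to 3 (valence 4) → 1 H
  atom 5: C, bond orders sum to 3 (valence 4) → 1 H
  atom 6: C, bond orders sum to 3 (valence 4) → 1 H
Totals → C:6, H:6.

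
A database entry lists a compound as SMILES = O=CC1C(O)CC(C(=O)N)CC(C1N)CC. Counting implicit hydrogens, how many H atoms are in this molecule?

20

Walk through each heavy atom and fill implicit hydrogens from standard valence (C 4, N 3, O 2, S 2, halogen 1):
  atom 1: O, bond orders sum to 2 (valence 2) → 0 H
  atom 2: C, bond orders sum to 3 (valence 4) → 1 H
  atom 3: C, bond orders sum to 3 (valence 4) → 1 H
  atom 4: C, bond orders sum to 3 (valence 4) → 1 H
  atom 5: O, bond orders sum to 1 (valence 2) → 1 H
  atom 6: C, bond orders sum to 2 (valence 4) → 2 H
  atom 7: C, bond orders sum to 3 (valence 4) → 1 H
  atom 8: C, bond orders sum to 4 (valence 4) → 0 H
  atom 9: O, bond orders sum to 2 (valence 2) → 0 H
  atom 10: N, bond orders sum to 1 (valence 3) → 2 H
  atom 11: C, bond orders sum to 2 (valence 4) → 2 H
  atom 12: C, bond orders sum to 3 (valence 4) → 1 H
  atom 13: C, bond orders sum to 3 (valence 4) → 1 H
  atom 14: N, bond orders sum to 1 (valence 3) → 2 H
  atom 15: C, bond orders sum to 2 (valence 4) → 2 H
  atom 16: C, bond orders sum to 1 (valence 4) → 3 H
Total hydrogens: 20.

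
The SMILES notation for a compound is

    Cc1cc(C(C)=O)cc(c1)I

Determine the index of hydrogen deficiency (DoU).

Molecular formula: C9H9IO.
DoU = (2C + 2 + N − H − X) / 2, where X is the halogen count and O/S are ignored.
    = (2·9 + 2 + 0 − 9 − 1) / 2 = 10 / 2 = 5.

5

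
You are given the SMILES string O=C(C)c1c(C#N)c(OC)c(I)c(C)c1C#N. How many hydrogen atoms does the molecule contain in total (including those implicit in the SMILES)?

Walk through each heavy atom and fill implicit hydrogens from standard valence (C 4, N 3, O 2, S 2, halogen 1); for lowercase aromatic atoms, an aromatic c carries 1 H when it has two neighbours and 0 H with three, and aromatic n carries 0 H:
  atom 1: O, bond orders sum to 2 (valence 2) → 0 H
  atom 2: C, bond orders sum to 4 (valence 4) → 0 H
  atom 3: C, bond orders sum to 1 (valence 4) → 3 H
  atom 4: aromatic c, 3 neighbours → 0 H
  atom 5: aromatic c, 3 neighbours → 0 H
  atom 6: C, bond orders sum to 4 (valence 4) → 0 H
  atom 7: N, bond orders sum to 3 (valence 3) → 0 H
  atom 8: aromatic c, 3 neighbours → 0 H
  atom 9: O, bond orders sum to 2 (valence 2) → 0 H
  atom 10: C, bond orders sum to 1 (valence 4) → 3 H
  atom 11: aromatic c, 3 neighbours → 0 H
  atom 12: I (halogen, monovalent) → 0 H
  atom 13: aromatic c, 3 neighbours → 0 H
  atom 14: C, bond orders sum to 1 (valence 4) → 3 H
  atom 15: aromatic c, 3 neighbours → 0 H
  atom 16: C, bond orders sum to 4 (valence 4) → 0 H
  atom 17: N, bond orders sum to 3 (valence 3) → 0 H
Total hydrogens: 9.

9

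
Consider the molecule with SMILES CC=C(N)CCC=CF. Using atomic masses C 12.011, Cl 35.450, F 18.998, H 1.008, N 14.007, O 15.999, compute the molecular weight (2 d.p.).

First, the molecular formula is C7H12FN (counting implicit H from valence).
  C: 7 × 12.011 = 84.077
  F: 1 × 18.998 = 18.998
  H: 12 × 1.008 = 12.096
  N: 1 × 14.007 = 14.007
Sum: 7×12.011 + 1×18.998 + 12×1.008 + 1×14.007 = 129.178 → 129.18 g/mol.

129.18 g/mol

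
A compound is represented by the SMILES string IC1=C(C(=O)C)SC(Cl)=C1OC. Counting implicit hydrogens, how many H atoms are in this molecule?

6

Walk through each heavy atom and fill implicit hydrogens from standard valence (C 4, N 3, O 2, S 2, halogen 1):
  atom 1: I (halogen, monovalent) → 0 H
  atom 2: C, bond orders sum to 4 (valence 4) → 0 H
  atom 3: C, bond orders sum to 4 (valence 4) → 0 H
  atom 4: C, bond orders sum to 4 (valence 4) → 0 H
  atom 5: O, bond orders sum to 2 (valence 2) → 0 H
  atom 6: C, bond orders sum to 1 (valence 4) → 3 H
  atom 7: S, bond orders sum to 2 (valence 2) → 0 H
  atom 8: C, bond orders sum to 4 (valence 4) → 0 H
  atom 9: Cl (halogen, monovalent) → 0 H
  atom 10: C, bond orders sum to 4 (valence 4) → 0 H
  atom 11: O, bond orders sum to 2 (valence 2) → 0 H
  atom 12: C, bond orders sum to 1 (valence 4) → 3 H
Total hydrogens: 6.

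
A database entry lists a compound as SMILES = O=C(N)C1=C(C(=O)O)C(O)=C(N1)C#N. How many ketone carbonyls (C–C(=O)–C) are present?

0

Scan the SMILES for the ketone motif — none present.
Groups that are present: 1 amide, 1 carboxylic acid, 1 hydroxyl, 1 nitrile.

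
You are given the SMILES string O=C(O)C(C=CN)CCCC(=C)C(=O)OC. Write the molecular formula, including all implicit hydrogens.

Walk through each heavy atom and fill implicit hydrogens from standard valence (C 4, N 3, O 2, S 2, halogen 1):
  atom 1: O, bond orders sum to 2 (valence 2) → 0 H
  atom 2: C, bond orders sum to 4 (valence 4) → 0 H
  atom 3: O, bond orders sum to 1 (valence 2) → 1 H
  atom 4: C, bond orders sum to 3 (valence 4) → 1 H
  atom 5: C, bond orders sum to 3 (valence 4) → 1 H
  atom 6: C, bond orders sum to 3 (valence 4) → 1 H
  atom 7: N, bond orders sum to 1 (valence 3) → 2 H
  atom 8: C, bond orders sum to 2 (valence 4) → 2 H
  atom 9: C, bond orders sum to 2 (valence 4) → 2 H
  atom 10: C, bond orders sum to 2 (valence 4) → 2 H
  atom 11: C, bond orders sum to 4 (valence 4) → 0 H
  atom 12: C, bond orders sum to 2 (valence 4) → 2 H
  atom 13: C, bond orders sum to 4 (valence 4) → 0 H
  atom 14: O, bond orders sum to 2 (valence 2) → 0 H
  atom 15: O, bond orders sum to 2 (valence 2) → 0 H
  atom 16: C, bond orders sum to 1 (valence 4) → 3 H
Totals → C:11, H:17, N:1, O:4.
In Hill order: C11H17NO4.

C11H17NO4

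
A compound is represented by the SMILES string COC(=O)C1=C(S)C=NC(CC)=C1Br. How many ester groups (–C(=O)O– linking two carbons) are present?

The ester motif appears at heavy-atom position 3 in the SMILES.
Other groups present: 1 thiol.
Ester count: 1.

1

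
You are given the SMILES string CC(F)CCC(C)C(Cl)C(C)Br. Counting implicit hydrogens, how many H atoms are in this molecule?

17

Walk through each heavy atom and fill implicit hydrogens from standard valence (C 4, N 3, O 2, S 2, halogen 1):
  atom 1: C, bond orders sum to 1 (valence 4) → 3 H
  atom 2: C, bond orders sum to 3 (valence 4) → 1 H
  atom 3: F (halogen, monovalent) → 0 H
  atom 4: C, bond orders sum to 2 (valence 4) → 2 H
  atom 5: C, bond orders sum to 2 (valence 4) → 2 H
  atom 6: C, bond orders sum to 3 (valence 4) → 1 H
  atom 7: C, bond orders sum to 1 (valence 4) → 3 H
  atom 8: C, bond orders sum to 3 (valence 4) → 1 H
  atom 9: Cl (halogen, monovalent) → 0 H
  atom 10: C, bond orders sum to 3 (valence 4) → 1 H
  atom 11: C, bond orders sum to 1 (valence 4) → 3 H
  atom 12: Br (halogen, monovalent) → 0 H
Total hydrogens: 17.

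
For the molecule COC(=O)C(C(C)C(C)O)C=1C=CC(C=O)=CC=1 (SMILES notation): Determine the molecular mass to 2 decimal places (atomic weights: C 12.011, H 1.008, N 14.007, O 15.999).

First, the molecular formula is C14H18O4 (counting implicit H from valence).
  C: 14 × 12.011 = 168.154
  H: 18 × 1.008 = 18.144
  O: 4 × 15.999 = 63.996
Sum: 14×12.011 + 18×1.008 + 4×15.999 = 250.294 → 250.29 g/mol.

250.29 g/mol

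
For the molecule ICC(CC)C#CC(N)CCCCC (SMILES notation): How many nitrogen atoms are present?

Scan the SMILES for N atoms (remember two-letter symbols like Cl and Br are single atoms).
Nitrogen count: 1.

1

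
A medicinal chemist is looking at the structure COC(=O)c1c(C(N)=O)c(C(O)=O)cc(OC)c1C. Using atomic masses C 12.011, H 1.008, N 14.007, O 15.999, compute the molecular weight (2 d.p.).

267.24 g/mol

First, the molecular formula is C12H13NO6 (counting implicit H from valence).
  C: 12 × 12.011 = 144.132
  H: 13 × 1.008 = 13.104
  N: 1 × 14.007 = 14.007
  O: 6 × 15.999 = 95.994
Sum: 12×12.011 + 13×1.008 + 1×14.007 + 6×15.999 = 267.237 → 267.24 g/mol.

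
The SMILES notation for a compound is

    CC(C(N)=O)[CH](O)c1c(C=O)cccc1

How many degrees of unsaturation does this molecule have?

6

Molecular formula: C11H13NO3.
DoU = (2C + 2 + N − H − X) / 2, where X is the halogen count and O/S are ignored.
    = (2·11 + 2 + 1 − 13 − 0) / 2 = 12 / 2 = 6.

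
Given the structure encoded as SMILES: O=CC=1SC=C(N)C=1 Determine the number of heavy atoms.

Every atom symbol written in the SMILES (organic subset) is one heavy atom; implicit H are not written.
Heavy atoms by element → C:5, N:1, O:1, S:1.
Total: 8.

8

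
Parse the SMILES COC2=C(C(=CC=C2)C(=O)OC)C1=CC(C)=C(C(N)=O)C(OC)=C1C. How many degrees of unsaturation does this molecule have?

Molecular formula: C19H21NO5.
DoU = (2C + 2 + N − H − X) / 2, where X is the halogen count and O/S are ignored.
    = (2·19 + 2 + 1 − 21 − 0) / 2 = 20 / 2 = 10.

10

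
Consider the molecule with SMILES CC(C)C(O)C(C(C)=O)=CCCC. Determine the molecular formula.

Walk through each heavy atom and fill implicit hydrogens from standard valence (C 4, N 3, O 2, S 2, halogen 1):
  atom 1: C, bond orders sum to 1 (valence 4) → 3 H
  atom 2: C, bond orders sum to 3 (valence 4) → 1 H
  atom 3: C, bond orders sum to 1 (valence 4) → 3 H
  atom 4: C, bond orders sum to 3 (valence 4) → 1 H
  atom 5: O, bond orders sum to 1 (valence 2) → 1 H
  atom 6: C, bond orders sum to 4 (valence 4) → 0 H
  atom 7: C, bond orders sum to 4 (valence 4) → 0 H
  atom 8: C, bond orders sum to 1 (valence 4) → 3 H
  atom 9: O, bond orders sum to 2 (valence 2) → 0 H
  atom 10: C, bond orders sum to 3 (valence 4) → 1 H
  atom 11: C, bond orders sum to 2 (valence 4) → 2 H
  atom 12: C, bond orders sum to 2 (valence 4) → 2 H
  atom 13: C, bond orders sum to 1 (valence 4) → 3 H
Totals → C:11, H:20, O:2.

C11H20O2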